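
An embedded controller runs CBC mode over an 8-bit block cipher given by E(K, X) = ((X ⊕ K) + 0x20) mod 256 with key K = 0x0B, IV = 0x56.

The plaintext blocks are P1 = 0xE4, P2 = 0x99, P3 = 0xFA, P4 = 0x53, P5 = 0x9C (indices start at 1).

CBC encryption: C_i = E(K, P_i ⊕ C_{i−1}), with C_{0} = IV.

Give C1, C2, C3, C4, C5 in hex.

C1 = 0xD9, C2 = 0x6B, C3 = 0xBA, C4 = 0x02, C5 = 0xB5

C1: P1 ⊕ 0x56 = 0xB2; E(K, 0xB2) = 0xD9.
C2: P2 ⊕ 0xD9 = 0x40; E(K, 0x40) = 0x6B.
C3: P3 ⊕ 0x6B = 0x91; E(K, 0x91) = 0xBA.
C4: P4 ⊕ 0xBA = 0xE9; E(K, 0xE9) = 0x02.
C5: P5 ⊕ 0x02 = 0x9E; E(K, 0x9E) = 0xB5.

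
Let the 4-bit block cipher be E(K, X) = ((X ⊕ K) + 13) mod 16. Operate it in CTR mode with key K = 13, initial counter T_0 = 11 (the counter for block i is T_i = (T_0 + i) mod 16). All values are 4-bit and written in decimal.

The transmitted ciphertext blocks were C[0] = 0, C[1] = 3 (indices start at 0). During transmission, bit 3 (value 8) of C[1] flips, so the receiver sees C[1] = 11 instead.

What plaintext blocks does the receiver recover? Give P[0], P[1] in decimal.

CTR decryption: S_i = E(K, T_i) where T_i is the counter for block i; P_i = C_i ⊕ S_i.
Only C[1] changed, to 11. In CTR, a change in C_i flips the same bit in P_i only; the keystream is unaffected. Decrypting the received ciphertext:
P[0]: T = 11, S = E(K, T) = 3; 0 ⊕ 3 = 3.
P[1]: T = 12, S = E(K, T) = 14; 11 ⊕ 14 = 5.
Blocks that differ from the original plaintext: P[1].

P[0] = 3, P[1] = 5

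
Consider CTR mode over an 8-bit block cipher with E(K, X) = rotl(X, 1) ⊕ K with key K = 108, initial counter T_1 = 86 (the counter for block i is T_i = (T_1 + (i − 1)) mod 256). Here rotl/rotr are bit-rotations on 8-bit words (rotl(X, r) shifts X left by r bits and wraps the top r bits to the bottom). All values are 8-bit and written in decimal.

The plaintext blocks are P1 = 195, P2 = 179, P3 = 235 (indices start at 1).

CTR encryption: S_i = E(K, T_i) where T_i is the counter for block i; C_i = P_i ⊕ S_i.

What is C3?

C1: T = 86, S = E(K, T) = 192; 195 ⊕ 192 = 3.
C2: T = 87, S = E(K, T) = 194; 179 ⊕ 194 = 113.
C3: T = 88, S = E(K, T) = 220; 235 ⊕ 220 = 55.

C3 = 55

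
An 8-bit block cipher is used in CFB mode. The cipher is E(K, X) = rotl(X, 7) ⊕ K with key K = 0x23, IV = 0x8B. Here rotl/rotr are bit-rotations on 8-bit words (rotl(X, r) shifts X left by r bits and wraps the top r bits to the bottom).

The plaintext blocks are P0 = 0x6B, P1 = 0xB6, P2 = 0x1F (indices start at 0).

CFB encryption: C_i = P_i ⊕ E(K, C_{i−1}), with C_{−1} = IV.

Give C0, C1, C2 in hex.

C0 = 0x8D, C1 = 0x53, C2 = 0x95

C0: E(K, 0x8B) = 0xE6; 0x6B ⊕ 0xE6 = 0x8D.
C1: E(K, 0x8D) = 0xE5; 0xB6 ⊕ 0xE5 = 0x53.
C2: E(K, 0x53) = 0x8A; 0x1F ⊕ 0x8A = 0x95.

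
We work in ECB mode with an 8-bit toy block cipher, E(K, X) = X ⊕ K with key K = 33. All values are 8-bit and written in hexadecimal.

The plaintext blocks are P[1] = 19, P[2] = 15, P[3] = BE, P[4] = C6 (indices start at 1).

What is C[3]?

ECB encryption: C_i = E(K, P_i).
C[3]: E(K, BE) = 8D.

C[3] = 8D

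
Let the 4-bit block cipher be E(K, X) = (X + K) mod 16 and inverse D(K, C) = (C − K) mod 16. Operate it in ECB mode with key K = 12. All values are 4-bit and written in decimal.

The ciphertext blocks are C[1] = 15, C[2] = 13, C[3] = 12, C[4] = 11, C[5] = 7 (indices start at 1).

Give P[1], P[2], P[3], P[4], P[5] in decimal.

ECB decryption: P_i = D(K, C_i).
P[1]: D(K, 15) = 3.
P[2]: D(K, 13) = 1.
P[3]: D(K, 12) = 0.
P[4]: D(K, 11) = 15.
P[5]: D(K, 7) = 11.

P[1] = 3, P[2] = 1, P[3] = 0, P[4] = 15, P[5] = 11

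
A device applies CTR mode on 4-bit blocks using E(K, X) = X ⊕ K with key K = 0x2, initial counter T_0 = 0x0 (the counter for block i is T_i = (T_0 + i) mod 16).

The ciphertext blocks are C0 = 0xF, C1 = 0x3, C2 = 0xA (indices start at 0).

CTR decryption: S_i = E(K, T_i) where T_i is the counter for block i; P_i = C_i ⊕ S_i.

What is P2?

P2: T = 0x2, S = E(K, T) = 0x0; 0xA ⊕ 0x0 = 0xA.

P2 = 0xA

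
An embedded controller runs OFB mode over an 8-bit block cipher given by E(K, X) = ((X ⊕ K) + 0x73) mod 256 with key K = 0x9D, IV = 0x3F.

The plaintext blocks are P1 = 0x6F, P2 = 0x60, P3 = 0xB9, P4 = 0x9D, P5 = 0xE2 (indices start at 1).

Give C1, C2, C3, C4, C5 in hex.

C1 = 0x7A, C2 = 0x9B, C3 = 0x60, C4 = 0x2A, C5 = 0x7F

OFB encryption: S_i = E(K, S_{i−1}) with S_{0} = IV; C_i = P_i ⊕ S_i.
C1: S = E(K, 0x3F) = 0x15; 0x6F ⊕ 0x15 = 0x7A.
C2: S = E(K, 0x15) = 0xFB; 0x60 ⊕ 0xFB = 0x9B.
C3: S = E(K, 0xFB) = 0xD9; 0xB9 ⊕ 0xD9 = 0x60.
C4: S = E(K, 0xD9) = 0xB7; 0x9D ⊕ 0xB7 = 0x2A.
C5: S = E(K, 0xB7) = 0x9D; 0xE2 ⊕ 0x9D = 0x7F.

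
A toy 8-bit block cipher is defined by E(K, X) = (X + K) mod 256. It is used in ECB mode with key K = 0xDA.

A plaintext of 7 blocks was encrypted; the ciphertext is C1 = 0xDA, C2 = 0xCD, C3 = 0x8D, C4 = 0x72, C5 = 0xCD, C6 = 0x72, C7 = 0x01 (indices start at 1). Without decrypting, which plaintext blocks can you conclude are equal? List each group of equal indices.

ECB encrypts each block independently with the same key, so equal ciphertext blocks imply equal plaintext blocks.
C2 = C5 = 0xCD, so P2 = P5.
C4 = C6 = 0x72, so P4 = P6.

P2 = P5; P4 = P6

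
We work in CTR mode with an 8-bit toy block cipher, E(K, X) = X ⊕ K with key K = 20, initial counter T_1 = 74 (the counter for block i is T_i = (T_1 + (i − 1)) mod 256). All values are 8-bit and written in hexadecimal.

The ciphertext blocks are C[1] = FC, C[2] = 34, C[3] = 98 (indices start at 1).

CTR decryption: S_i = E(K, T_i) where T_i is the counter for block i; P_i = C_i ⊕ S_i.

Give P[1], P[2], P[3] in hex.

P[1]: T = 74, S = E(K, T) = 54; FC ⊕ 54 = A8.
P[2]: T = 75, S = E(K, T) = 55; 34 ⊕ 55 = 61.
P[3]: T = 76, S = E(K, T) = 56; 98 ⊕ 56 = CE.

P[1] = A8, P[2] = 61, P[3] = CE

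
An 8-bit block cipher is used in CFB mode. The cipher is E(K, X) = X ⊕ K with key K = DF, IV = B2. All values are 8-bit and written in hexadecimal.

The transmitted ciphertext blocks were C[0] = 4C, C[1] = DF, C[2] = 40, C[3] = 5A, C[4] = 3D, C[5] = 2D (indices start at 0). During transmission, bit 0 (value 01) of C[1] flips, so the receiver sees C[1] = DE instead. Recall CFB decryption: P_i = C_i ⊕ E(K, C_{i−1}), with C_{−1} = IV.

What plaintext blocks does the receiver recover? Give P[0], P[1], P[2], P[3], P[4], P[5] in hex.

Only C[1] changed, to DE. In CFB, a change in C_i flips the same bit in P_i and garbles P_{i+1}. Decrypting the received ciphertext:
P[0]: E(K, B2) = 6D; 4C ⊕ 6D = 21.
P[1]: E(K, 4C) = 93; DE ⊕ 93 = 4D.
P[2]: E(K, DE) = 01; 40 ⊕ 01 = 41.
P[3]: E(K, 40) = 9F; 5A ⊕ 9F = C5.
P[4]: E(K, 5A) = 85; 3D ⊕ 85 = B8.
P[5]: E(K, 3D) = E2; 2D ⊕ E2 = CF.
Blocks that differ from the original plaintext: P[1], P[2].

P[0] = 21, P[1] = 4D, P[2] = 41, P[3] = C5, P[4] = B8, P[5] = CF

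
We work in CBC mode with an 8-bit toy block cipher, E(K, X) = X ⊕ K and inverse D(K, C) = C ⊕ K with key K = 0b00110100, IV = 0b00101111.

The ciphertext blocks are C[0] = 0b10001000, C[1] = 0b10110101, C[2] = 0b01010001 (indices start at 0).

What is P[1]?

CBC decryption: P_i = D(K, C_i) ⊕ C_{i−1}, with C_{−1} = IV.
P[1]: D(K, 0b10110101) = 0b10000001; 0b10000001 ⊕ 0b10001000 = 0b00001001.

P[1] = 0b00001001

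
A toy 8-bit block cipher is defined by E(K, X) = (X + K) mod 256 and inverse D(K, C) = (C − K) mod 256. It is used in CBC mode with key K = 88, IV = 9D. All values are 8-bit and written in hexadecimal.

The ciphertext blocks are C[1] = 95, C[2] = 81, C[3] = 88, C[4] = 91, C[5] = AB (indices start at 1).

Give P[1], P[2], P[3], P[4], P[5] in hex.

CBC decryption: P_i = D(K, C_i) ⊕ C_{i−1}, with C_{0} = IV.
P[1]: D(K, 95) = 0D; 0D ⊕ 9D = 90.
P[2]: D(K, 81) = F9; F9 ⊕ 95 = 6C.
P[3]: D(K, 88) = 00; 00 ⊕ 81 = 81.
P[4]: D(K, 91) = 09; 09 ⊕ 88 = 81.
P[5]: D(K, AB) = 23; 23 ⊕ 91 = B2.

P[1] = 90, P[2] = 6C, P[3] = 81, P[4] = 81, P[5] = B2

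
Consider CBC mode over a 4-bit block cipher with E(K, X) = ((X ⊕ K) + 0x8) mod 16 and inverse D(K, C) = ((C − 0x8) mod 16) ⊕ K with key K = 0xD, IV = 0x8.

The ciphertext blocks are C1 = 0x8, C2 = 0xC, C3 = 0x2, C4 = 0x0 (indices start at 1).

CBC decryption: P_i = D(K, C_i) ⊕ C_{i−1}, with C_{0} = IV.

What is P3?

P3: D(K, 0x2) = 0x7; 0x7 ⊕ 0xC = 0xB.

P3 = 0xB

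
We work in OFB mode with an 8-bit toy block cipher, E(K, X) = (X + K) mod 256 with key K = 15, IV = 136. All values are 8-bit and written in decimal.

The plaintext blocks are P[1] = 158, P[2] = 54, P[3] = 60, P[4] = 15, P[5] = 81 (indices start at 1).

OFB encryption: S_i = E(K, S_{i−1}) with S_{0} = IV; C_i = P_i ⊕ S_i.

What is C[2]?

C[2] = 144

C[1]: S = E(K, 136) = 151; 158 ⊕ 151 = 9.
C[2]: S = E(K, 151) = 166; 54 ⊕ 166 = 144.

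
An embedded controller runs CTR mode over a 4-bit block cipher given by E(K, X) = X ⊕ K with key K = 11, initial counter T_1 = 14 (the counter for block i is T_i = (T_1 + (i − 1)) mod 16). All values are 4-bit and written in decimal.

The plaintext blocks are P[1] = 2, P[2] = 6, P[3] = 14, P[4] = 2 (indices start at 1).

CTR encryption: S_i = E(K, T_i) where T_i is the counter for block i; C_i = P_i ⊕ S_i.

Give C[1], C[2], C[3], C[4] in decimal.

C[1]: T = 14, S = E(K, T) = 5; 2 ⊕ 5 = 7.
C[2]: T = 15, S = E(K, T) = 4; 6 ⊕ 4 = 2.
C[3]: T = 0, S = E(K, T) = 11; 14 ⊕ 11 = 5.
C[4]: T = 1, S = E(K, T) = 10; 2 ⊕ 10 = 8.

C[1] = 7, C[2] = 2, C[3] = 5, C[4] = 8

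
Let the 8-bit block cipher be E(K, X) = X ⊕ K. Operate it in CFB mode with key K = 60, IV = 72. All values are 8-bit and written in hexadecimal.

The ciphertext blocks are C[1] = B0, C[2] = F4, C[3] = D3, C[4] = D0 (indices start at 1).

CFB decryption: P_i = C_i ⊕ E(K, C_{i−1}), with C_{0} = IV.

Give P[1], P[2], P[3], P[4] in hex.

P[1] = A2, P[2] = 24, P[3] = 47, P[4] = 63

P[1]: E(K, 72) = 12; B0 ⊕ 12 = A2.
P[2]: E(K, B0) = D0; F4 ⊕ D0 = 24.
P[3]: E(K, F4) = 94; D3 ⊕ 94 = 47.
P[4]: E(K, D3) = B3; D0 ⊕ B3 = 63.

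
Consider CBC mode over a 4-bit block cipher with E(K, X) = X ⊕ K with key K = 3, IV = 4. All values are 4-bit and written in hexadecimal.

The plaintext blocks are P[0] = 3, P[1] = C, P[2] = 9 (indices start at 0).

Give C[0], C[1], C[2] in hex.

C[0] = 4, C[1] = B, C[2] = 1

CBC encryption: C_i = E(K, P_i ⊕ C_{i−1}), with C_{−1} = IV.
C[0]: P[0] ⊕ 4 = 7; E(K, 7) = 4.
C[1]: P[1] ⊕ 4 = 8; E(K, 8) = B.
C[2]: P[2] ⊕ B = 2; E(K, 2) = 1.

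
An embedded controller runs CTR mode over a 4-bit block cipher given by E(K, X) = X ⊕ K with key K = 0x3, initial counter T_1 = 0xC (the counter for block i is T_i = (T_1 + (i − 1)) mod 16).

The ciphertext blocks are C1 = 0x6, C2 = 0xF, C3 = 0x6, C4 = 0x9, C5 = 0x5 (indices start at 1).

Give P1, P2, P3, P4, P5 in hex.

P1 = 0x9, P2 = 0x1, P3 = 0xB, P4 = 0x5, P5 = 0x6

CTR decryption: S_i = E(K, T_i) where T_i is the counter for block i; P_i = C_i ⊕ S_i.
P1: T = 0xC, S = E(K, T) = 0xF; 0x6 ⊕ 0xF = 0x9.
P2: T = 0xD, S = E(K, T) = 0xE; 0xF ⊕ 0xE = 0x1.
P3: T = 0xE, S = E(K, T) = 0xD; 0x6 ⊕ 0xD = 0xB.
P4: T = 0xF, S = E(K, T) = 0xC; 0x9 ⊕ 0xC = 0x5.
P5: T = 0x0, S = E(K, T) = 0x3; 0x5 ⊕ 0x3 = 0x6.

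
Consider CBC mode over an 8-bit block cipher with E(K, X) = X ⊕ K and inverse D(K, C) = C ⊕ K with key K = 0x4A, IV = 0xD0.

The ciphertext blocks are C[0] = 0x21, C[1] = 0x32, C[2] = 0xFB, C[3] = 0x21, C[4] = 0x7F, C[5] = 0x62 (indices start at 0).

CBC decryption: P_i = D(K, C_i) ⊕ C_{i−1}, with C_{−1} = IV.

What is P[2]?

P[2] = 0x83

P[2]: D(K, 0xFB) = 0xB1; 0xB1 ⊕ 0x32 = 0x83.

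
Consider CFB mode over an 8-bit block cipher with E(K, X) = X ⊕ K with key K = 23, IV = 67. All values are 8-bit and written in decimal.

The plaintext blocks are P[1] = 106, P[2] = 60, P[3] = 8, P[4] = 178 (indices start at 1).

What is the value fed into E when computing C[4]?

CFB encryption: C_i = P_i ⊕ E(K, C_{i−1}), with C_{0} = IV.
C[1]: E(K, 67) = 84; 106 ⊕ 84 = 62.
C[2]: E(K, 62) = 41; 60 ⊕ 41 = 21.
C[3]: E(K, 21) = 2; 8 ⊕ 2 = 10.
C[4]: E(K, 10) = 29; 178 ⊕ 29 = 175.
So the input to E for block [4] is 10.

10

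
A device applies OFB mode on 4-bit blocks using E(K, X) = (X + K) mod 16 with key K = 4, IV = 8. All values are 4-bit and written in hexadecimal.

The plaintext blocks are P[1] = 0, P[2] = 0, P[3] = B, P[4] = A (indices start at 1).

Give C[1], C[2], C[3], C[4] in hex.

OFB encryption: S_i = E(K, S_{i−1}) with S_{0} = IV; C_i = P_i ⊕ S_i.
C[1]: S = E(K, 8) = C; 0 ⊕ C = C.
C[2]: S = E(K, C) = 0; 0 ⊕ 0 = 0.
C[3]: S = E(K, 0) = 4; B ⊕ 4 = F.
C[4]: S = E(K, 4) = 8; A ⊕ 8 = 2.

C[1] = C, C[2] = 0, C[3] = F, C[4] = 2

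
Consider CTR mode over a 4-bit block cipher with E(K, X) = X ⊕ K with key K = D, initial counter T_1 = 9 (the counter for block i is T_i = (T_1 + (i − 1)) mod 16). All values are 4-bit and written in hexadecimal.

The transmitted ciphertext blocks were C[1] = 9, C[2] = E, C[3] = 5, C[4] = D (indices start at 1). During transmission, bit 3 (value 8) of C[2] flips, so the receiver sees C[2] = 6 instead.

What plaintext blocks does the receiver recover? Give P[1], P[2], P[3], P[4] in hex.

CTR decryption: S_i = E(K, T_i) where T_i is the counter for block i; P_i = C_i ⊕ S_i.
Only C[2] changed, to 6. In CTR, a change in C_i flips the same bit in P_i only; the keystream is unaffected. Decrypting the received ciphertext:
P[1]: T = 9, S = E(K, T) = 4; 9 ⊕ 4 = D.
P[2]: T = A, S = E(K, T) = 7; 6 ⊕ 7 = 1.
P[3]: T = B, S = E(K, T) = 6; 5 ⊕ 6 = 3.
P[4]: T = C, S = E(K, T) = 1; D ⊕ 1 = C.
Blocks that differ from the original plaintext: P[2].

P[1] = D, P[2] = 1, P[3] = 3, P[4] = C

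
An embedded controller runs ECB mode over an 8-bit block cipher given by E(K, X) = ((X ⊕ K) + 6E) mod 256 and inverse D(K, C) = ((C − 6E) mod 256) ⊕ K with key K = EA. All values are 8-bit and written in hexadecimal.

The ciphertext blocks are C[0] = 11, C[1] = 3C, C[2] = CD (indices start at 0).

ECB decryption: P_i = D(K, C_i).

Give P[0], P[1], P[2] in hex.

P[0] = 49, P[1] = 24, P[2] = B5

P[0]: D(K, 11) = 49.
P[1]: D(K, 3C) = 24.
P[2]: D(K, CD) = B5.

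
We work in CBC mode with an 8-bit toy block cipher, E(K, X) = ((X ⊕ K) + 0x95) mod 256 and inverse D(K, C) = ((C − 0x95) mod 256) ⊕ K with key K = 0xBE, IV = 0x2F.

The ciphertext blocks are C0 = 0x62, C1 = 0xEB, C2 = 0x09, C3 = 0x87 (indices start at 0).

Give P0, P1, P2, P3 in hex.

CBC decryption: P_i = D(K, C_i) ⊕ C_{i−1}, with C_{−1} = IV.
P0: D(K, 0x62) = 0x73; 0x73 ⊕ 0x2F = 0x5C.
P1: D(K, 0xEB) = 0xE8; 0xE8 ⊕ 0x62 = 0x8A.
P2: D(K, 0x09) = 0xCA; 0xCA ⊕ 0xEB = 0x21.
P3: D(K, 0x87) = 0x4C; 0x4C ⊕ 0x09 = 0x45.

P0 = 0x5C, P1 = 0x8A, P2 = 0x21, P3 = 0x45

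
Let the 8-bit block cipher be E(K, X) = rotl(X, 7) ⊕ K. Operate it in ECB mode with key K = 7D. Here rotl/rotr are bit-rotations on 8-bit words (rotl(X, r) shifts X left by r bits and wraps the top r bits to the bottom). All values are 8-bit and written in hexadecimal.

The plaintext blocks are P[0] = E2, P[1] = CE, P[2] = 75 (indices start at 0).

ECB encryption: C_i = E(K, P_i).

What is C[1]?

C[1]: E(K, CE) = 1A.

C[1] = 1A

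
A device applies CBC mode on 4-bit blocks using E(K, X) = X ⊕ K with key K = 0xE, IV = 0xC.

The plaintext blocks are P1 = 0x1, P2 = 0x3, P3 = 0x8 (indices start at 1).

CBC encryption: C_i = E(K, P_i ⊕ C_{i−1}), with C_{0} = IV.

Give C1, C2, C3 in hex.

C1: P1 ⊕ 0xC = 0xD; E(K, 0xD) = 0x3.
C2: P2 ⊕ 0x3 = 0x0; E(K, 0x0) = 0xE.
C3: P3 ⊕ 0xE = 0x6; E(K, 0x6) = 0x8.

C1 = 0x3, C2 = 0xE, C3 = 0x8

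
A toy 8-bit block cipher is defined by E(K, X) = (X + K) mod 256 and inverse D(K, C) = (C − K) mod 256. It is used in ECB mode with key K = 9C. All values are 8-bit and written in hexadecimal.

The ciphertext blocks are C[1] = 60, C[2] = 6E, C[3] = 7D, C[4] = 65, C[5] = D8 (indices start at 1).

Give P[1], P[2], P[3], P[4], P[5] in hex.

ECB decryption: P_i = D(K, C_i).
P[1]: D(K, 60) = C4.
P[2]: D(K, 6E) = D2.
P[3]: D(K, 7D) = E1.
P[4]: D(K, 65) = C9.
P[5]: D(K, D8) = 3C.

P[1] = C4, P[2] = D2, P[3] = E1, P[4] = C9, P[5] = 3C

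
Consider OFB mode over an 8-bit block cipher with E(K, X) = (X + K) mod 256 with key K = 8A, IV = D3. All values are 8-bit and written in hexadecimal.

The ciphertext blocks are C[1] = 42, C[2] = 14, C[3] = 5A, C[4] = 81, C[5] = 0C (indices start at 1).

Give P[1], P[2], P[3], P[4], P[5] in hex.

OFB decryption: S_i = E(K, S_{i−1}) with S_{0} = IV; P_i = C_i ⊕ S_i.
P[1]: S = E(K, D3) = 5D; 42 ⊕ 5D = 1F.
P[2]: S = E(K, 5D) = E7; 14 ⊕ E7 = F3.
P[3]: S = E(K, E7) = 71; 5A ⊕ 71 = 2B.
P[4]: S = E(K, 71) = FB; 81 ⊕ FB = 7A.
P[5]: S = E(K, FB) = 85; 0C ⊕ 85 = 89.

P[1] = 1F, P[2] = F3, P[3] = 2B, P[4] = 7A, P[5] = 89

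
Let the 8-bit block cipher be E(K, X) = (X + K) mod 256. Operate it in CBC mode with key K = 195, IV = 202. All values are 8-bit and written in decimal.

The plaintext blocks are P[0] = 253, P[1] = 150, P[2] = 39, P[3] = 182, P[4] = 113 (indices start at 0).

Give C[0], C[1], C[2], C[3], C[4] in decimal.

CBC encryption: C_i = E(K, P_i ⊕ C_{i−1}), with C_{−1} = IV.
C[0]: P[0] ⊕ 202 = 55; E(K, 55) = 250.
C[1]: P[1] ⊕ 250 = 108; E(K, 108) = 47.
C[2]: P[2] ⊕ 47 = 8; E(K, 8) = 203.
C[3]: P[3] ⊕ 203 = 125; E(K, 125) = 64.
C[4]: P[4] ⊕ 64 = 49; E(K, 49) = 244.

C[0] = 250, C[1] = 47, C[2] = 203, C[3] = 64, C[4] = 244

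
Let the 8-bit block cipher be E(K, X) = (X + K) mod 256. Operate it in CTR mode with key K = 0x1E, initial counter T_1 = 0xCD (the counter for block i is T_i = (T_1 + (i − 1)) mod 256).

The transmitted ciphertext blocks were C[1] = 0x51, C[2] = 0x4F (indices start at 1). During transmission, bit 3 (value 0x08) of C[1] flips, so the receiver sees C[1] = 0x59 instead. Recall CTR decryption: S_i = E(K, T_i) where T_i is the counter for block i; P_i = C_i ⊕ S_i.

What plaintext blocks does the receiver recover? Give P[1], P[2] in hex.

Only C[1] changed, to 0x59. In CTR, a change in C_i flips the same bit in P_i only; the keystream is unaffected. Decrypting the received ciphertext:
P[1]: T = 0xCD, S = E(K, T) = 0xEB; 0x59 ⊕ 0xEB = 0xB2.
P[2]: T = 0xCE, S = E(K, T) = 0xEC; 0x4F ⊕ 0xEC = 0xA3.
Blocks that differ from the original plaintext: P[1].

P[1] = 0xB2, P[2] = 0xA3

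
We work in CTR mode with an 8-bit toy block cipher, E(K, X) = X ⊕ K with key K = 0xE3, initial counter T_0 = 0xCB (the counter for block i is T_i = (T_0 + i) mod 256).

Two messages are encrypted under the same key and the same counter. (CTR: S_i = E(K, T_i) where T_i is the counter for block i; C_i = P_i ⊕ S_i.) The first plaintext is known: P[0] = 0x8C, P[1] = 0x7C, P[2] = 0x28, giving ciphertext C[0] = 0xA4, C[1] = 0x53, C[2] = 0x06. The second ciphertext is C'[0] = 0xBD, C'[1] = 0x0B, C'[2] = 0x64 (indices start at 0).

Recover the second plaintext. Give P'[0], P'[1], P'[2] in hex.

In CTR with a reused counter, both messages share the same keystream S_i, so C_i ⊕ C'_i = P_i ⊕ P'_i and thus P'_i = P_i ⊕ C_i ⊕ C'_i.
P'[0]: 0x8C ⊕ 0xA4 ⊕ 0xBD = 0x95.
P'[1]: 0x7C ⊕ 0x53 ⊕ 0x0B = 0x24.
P'[2]: 0x28 ⊕ 0x06 ⊕ 0x64 = 0x4A.

P'[0] = 0x95, P'[1] = 0x24, P'[2] = 0x4A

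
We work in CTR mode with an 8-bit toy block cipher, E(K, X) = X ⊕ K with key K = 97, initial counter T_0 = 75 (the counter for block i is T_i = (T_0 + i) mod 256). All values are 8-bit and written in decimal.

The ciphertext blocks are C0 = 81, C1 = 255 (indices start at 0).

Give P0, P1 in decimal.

P0 = 123, P1 = 210

CTR decryption: S_i = E(K, T_i) where T_i is the counter for block i; P_i = C_i ⊕ S_i.
P0: T = 75, S = E(K, T) = 42; 81 ⊕ 42 = 123.
P1: T = 76, S = E(K, T) = 45; 255 ⊕ 45 = 210.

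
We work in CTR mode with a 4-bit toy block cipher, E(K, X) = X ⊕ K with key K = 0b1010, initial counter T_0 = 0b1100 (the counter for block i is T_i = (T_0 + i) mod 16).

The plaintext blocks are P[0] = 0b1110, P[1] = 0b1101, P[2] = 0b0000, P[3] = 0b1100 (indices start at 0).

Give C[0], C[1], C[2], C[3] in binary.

C[0] = 0b1000, C[1] = 0b1010, C[2] = 0b0100, C[3] = 0b1001

CTR encryption: S_i = E(K, T_i) where T_i is the counter for block i; C_i = P_i ⊕ S_i.
C[0]: T = 0b1100, S = E(K, T) = 0b0110; 0b1110 ⊕ 0b0110 = 0b1000.
C[1]: T = 0b1101, S = E(K, T) = 0b0111; 0b1101 ⊕ 0b0111 = 0b1010.
C[2]: T = 0b1110, S = E(K, T) = 0b0100; 0b0000 ⊕ 0b0100 = 0b0100.
C[3]: T = 0b1111, S = E(K, T) = 0b0101; 0b1100 ⊕ 0b0101 = 0b1001.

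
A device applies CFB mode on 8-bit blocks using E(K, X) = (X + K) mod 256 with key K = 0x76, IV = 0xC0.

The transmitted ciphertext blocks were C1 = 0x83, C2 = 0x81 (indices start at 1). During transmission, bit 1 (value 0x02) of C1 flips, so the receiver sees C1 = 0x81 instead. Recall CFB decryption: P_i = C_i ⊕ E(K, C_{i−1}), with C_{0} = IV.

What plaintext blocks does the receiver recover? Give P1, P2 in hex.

Only C1 changed, to 0x81. In CFB, a change in C_i flips the same bit in P_i and garbles P_{i+1}. Decrypting the received ciphertext:
P1: E(K, 0xC0) = 0x36; 0x81 ⊕ 0x36 = 0xB7.
P2: E(K, 0x81) = 0xF7; 0x81 ⊕ 0xF7 = 0x76.
Blocks that differ from the original plaintext: P1, P2.

P1 = 0xB7, P2 = 0x76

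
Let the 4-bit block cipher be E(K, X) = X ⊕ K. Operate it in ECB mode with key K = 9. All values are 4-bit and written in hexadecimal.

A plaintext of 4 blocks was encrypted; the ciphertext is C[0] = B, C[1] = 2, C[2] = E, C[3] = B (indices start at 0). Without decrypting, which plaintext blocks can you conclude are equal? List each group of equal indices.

ECB encrypts each block independently with the same key, so equal ciphertext blocks imply equal plaintext blocks.
C[0] = C[3] = B, so P[0] = P[3].

P[0] = P[3]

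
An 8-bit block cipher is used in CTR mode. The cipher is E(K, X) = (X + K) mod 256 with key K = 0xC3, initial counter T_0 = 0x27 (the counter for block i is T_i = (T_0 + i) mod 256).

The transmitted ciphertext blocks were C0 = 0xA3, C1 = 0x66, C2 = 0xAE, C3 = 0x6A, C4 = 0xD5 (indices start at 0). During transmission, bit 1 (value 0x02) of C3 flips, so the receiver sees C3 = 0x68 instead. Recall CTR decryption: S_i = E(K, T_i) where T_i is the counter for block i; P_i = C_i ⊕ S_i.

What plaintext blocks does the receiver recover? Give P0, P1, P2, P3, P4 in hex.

Only C3 changed, to 0x68. In CTR, a change in C_i flips the same bit in P_i only; the keystream is unaffected. Decrypting the received ciphertext:
P0: T = 0x27, S = E(K, T) = 0xEA; 0xA3 ⊕ 0xEA = 0x49.
P1: T = 0x28, S = E(K, T) = 0xEB; 0x66 ⊕ 0xEB = 0x8D.
P2: T = 0x29, S = E(K, T) = 0xEC; 0xAE ⊕ 0xEC = 0x42.
P3: T = 0x2A, S = E(K, T) = 0xED; 0x68 ⊕ 0xED = 0x85.
P4: T = 0x2B, S = E(K, T) = 0xEE; 0xD5 ⊕ 0xEE = 0x3B.
Blocks that differ from the original plaintext: P3.

P0 = 0x49, P1 = 0x8D, P2 = 0x42, P3 = 0x85, P4 = 0x3B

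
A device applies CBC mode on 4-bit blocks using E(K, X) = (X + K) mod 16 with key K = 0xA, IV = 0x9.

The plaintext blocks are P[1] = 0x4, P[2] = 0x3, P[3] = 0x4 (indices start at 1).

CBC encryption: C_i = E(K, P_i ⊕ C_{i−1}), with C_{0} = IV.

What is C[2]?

C[1]: P[1] ⊕ 0x9 = 0xD; E(K, 0xD) = 0x7.
C[2]: P[2] ⊕ 0x7 = 0x4; E(K, 0x4) = 0xE.

C[2] = 0xE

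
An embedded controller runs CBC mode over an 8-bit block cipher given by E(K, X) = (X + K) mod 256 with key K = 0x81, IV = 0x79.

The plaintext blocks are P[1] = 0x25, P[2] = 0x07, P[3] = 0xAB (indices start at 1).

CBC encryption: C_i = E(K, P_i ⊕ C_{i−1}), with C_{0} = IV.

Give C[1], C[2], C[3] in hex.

C[1] = 0xDD, C[2] = 0x5B, C[3] = 0x71

C[1]: P[1] ⊕ 0x79 = 0x5C; E(K, 0x5C) = 0xDD.
C[2]: P[2] ⊕ 0xDD = 0xDA; E(K, 0xDA) = 0x5B.
C[3]: P[3] ⊕ 0x5B = 0xF0; E(K, 0xF0) = 0x71.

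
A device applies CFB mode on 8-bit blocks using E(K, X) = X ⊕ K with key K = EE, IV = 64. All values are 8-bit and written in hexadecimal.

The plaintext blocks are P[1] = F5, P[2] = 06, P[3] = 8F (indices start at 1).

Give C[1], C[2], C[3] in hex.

C[1] = 7F, C[2] = 97, C[3] = F6

CFB encryption: C_i = P_i ⊕ E(K, C_{i−1}), with C_{0} = IV.
C[1]: E(K, 64) = 8A; F5 ⊕ 8A = 7F.
C[2]: E(K, 7F) = 91; 06 ⊕ 91 = 97.
C[3]: E(K, 97) = 79; 8F ⊕ 79 = F6.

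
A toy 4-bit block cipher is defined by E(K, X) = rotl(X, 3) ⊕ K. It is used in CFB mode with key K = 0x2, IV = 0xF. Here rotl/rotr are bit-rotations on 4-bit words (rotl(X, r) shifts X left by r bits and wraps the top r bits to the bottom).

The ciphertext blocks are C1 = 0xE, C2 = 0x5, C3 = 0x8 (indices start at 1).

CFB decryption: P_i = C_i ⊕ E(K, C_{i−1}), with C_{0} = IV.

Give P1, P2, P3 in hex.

P1 = 0x3, P2 = 0x0, P3 = 0x0

P1: E(K, 0xF) = 0xD; 0xE ⊕ 0xD = 0x3.
P2: E(K, 0xE) = 0x5; 0x5 ⊕ 0x5 = 0x0.
P3: E(K, 0x5) = 0x8; 0x8 ⊕ 0x8 = 0x0.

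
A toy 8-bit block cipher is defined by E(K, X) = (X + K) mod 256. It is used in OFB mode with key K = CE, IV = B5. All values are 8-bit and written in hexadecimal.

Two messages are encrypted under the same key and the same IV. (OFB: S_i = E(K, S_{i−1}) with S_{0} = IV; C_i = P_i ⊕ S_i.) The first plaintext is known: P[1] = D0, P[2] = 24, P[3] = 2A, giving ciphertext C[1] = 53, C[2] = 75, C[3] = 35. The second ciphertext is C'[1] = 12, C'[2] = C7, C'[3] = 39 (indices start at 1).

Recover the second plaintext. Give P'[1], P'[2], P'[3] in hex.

P'[1] = 91, P'[2] = 96, P'[3] = 26

In OFB with a reused IV, both messages share the same keystream S_i, so C_i ⊕ C'_i = P_i ⊕ P'_i and thus P'_i = P_i ⊕ C_i ⊕ C'_i.
P'[1]: D0 ⊕ 53 ⊕ 12 = 91.
P'[2]: 24 ⊕ 75 ⊕ C7 = 96.
P'[3]: 2A ⊕ 35 ⊕ 39 = 26.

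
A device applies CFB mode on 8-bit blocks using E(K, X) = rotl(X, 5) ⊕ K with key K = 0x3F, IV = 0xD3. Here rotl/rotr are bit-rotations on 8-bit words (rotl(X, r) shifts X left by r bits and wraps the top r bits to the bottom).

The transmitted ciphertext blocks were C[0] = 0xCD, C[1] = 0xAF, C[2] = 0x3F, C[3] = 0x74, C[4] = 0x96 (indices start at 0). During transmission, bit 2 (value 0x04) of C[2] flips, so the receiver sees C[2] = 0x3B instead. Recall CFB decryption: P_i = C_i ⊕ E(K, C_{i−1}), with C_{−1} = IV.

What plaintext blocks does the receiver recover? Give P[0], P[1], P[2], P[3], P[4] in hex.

P[0] = 0x88, P[1] = 0x29, P[2] = 0xF1, P[3] = 0x2C, P[4] = 0x27

Only C[2] changed, to 0x3B. In CFB, a change in C_i flips the same bit in P_i and garbles P_{i+1}. Decrypting the received ciphertext:
P[0]: E(K, 0xD3) = 0x45; 0xCD ⊕ 0x45 = 0x88.
P[1]: E(K, 0xCD) = 0x86; 0xAF ⊕ 0x86 = 0x29.
P[2]: E(K, 0xAF) = 0xCA; 0x3B ⊕ 0xCA = 0xF1.
P[3]: E(K, 0x3B) = 0x58; 0x74 ⊕ 0x58 = 0x2C.
P[4]: E(K, 0x74) = 0xB1; 0x96 ⊕ 0xB1 = 0x27.
Blocks that differ from the original plaintext: P[2], P[3].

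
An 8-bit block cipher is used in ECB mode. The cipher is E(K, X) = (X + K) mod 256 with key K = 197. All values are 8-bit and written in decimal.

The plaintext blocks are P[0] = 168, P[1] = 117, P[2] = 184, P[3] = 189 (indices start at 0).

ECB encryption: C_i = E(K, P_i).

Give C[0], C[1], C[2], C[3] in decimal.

C[0] = 109, C[1] = 58, C[2] = 125, C[3] = 130

C[0]: E(K, 168) = 109.
C[1]: E(K, 117) = 58.
C[2]: E(K, 184) = 125.
C[3]: E(K, 189) = 130.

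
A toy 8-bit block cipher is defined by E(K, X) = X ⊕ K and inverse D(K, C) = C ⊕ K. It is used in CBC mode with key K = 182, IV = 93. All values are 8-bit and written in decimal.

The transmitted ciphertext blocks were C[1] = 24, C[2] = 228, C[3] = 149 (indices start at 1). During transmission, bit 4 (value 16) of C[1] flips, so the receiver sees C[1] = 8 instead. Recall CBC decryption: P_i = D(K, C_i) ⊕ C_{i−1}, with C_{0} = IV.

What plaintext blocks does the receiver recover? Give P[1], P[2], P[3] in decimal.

P[1] = 227, P[2] = 90, P[3] = 199

Only C[1] changed, to 8. In CBC, a change in C_i garbles P_i and flips the same bit in P_{i+1}. Decrypting the received ciphertext:
P[1]: D(K, 8) = 190; 190 ⊕ 93 = 227.
P[2]: D(K, 228) = 82; 82 ⊕ 8 = 90.
P[3]: D(K, 149) = 35; 35 ⊕ 228 = 199.
Blocks that differ from the original plaintext: P[1], P[2].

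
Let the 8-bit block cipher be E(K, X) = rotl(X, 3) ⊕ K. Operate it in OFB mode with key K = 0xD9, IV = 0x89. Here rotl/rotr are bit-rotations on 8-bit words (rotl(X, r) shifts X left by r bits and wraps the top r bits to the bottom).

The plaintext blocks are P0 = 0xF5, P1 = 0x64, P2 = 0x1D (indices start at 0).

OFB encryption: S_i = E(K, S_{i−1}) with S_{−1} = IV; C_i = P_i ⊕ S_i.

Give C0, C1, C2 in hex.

C0 = 0x60, C1 = 0x11, C2 = 0x6F

C0: S = E(K, 0x89) = 0x95; 0xF5 ⊕ 0x95 = 0x60.
C1: S = E(K, 0x95) = 0x75; 0x64 ⊕ 0x75 = 0x11.
C2: S = E(K, 0x75) = 0x72; 0x1D ⊕ 0x72 = 0x6F.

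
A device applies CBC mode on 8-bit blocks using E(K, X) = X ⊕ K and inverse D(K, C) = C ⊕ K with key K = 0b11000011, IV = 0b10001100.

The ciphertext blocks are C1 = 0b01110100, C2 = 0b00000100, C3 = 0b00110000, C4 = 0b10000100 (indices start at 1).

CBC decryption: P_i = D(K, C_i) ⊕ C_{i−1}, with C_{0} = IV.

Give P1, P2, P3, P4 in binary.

P1 = 0b00111011, P2 = 0b10110011, P3 = 0b11110111, P4 = 0b01110111

P1: D(K, 0b01110100) = 0b10110111; 0b10110111 ⊕ 0b10001100 = 0b00111011.
P2: D(K, 0b00000100) = 0b11000111; 0b11000111 ⊕ 0b01110100 = 0b10110011.
P3: D(K, 0b00110000) = 0b11110011; 0b11110011 ⊕ 0b00000100 = 0b11110111.
P4: D(K, 0b10000100) = 0b01000111; 0b01000111 ⊕ 0b00110000 = 0b01110111.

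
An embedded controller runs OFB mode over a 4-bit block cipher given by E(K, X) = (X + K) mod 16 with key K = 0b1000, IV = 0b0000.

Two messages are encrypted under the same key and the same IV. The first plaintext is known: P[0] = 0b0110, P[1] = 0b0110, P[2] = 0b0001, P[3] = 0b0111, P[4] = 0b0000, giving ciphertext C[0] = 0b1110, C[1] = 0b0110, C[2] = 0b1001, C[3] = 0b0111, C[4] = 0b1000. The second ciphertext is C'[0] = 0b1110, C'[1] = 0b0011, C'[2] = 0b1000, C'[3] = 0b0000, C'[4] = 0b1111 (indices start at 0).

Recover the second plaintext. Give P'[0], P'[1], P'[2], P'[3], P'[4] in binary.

P'[0] = 0b0110, P'[1] = 0b0011, P'[2] = 0b0000, P'[3] = 0b0000, P'[4] = 0b0111

In OFB with a reused IV, both messages share the same keystream S_i, so C_i ⊕ C'_i = P_i ⊕ P'_i and thus P'_i = P_i ⊕ C_i ⊕ C'_i.
P'[0]: 0b0110 ⊕ 0b1110 ⊕ 0b1110 = 0b0110.
P'[1]: 0b0110 ⊕ 0b0110 ⊕ 0b0011 = 0b0011.
P'[2]: 0b0001 ⊕ 0b1001 ⊕ 0b1000 = 0b0000.
P'[3]: 0b0111 ⊕ 0b0111 ⊕ 0b0000 = 0b0000.
P'[4]: 0b0000 ⊕ 0b1000 ⊕ 0b1111 = 0b0111.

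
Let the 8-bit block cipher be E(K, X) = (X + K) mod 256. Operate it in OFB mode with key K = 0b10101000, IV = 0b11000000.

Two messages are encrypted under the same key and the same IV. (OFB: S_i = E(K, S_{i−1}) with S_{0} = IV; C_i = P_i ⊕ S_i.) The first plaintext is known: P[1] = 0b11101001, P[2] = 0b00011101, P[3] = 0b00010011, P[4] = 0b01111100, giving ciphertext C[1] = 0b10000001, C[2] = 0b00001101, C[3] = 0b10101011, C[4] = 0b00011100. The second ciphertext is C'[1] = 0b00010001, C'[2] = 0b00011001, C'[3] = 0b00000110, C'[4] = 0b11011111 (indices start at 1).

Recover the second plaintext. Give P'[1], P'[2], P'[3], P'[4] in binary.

P'[1] = 0b01111001, P'[2] = 0b00001001, P'[3] = 0b10111110, P'[4] = 0b10111111

In OFB with a reused IV, both messages share the same keystream S_i, so C_i ⊕ C'_i = P_i ⊕ P'_i and thus P'_i = P_i ⊕ C_i ⊕ C'_i.
P'[1]: 0b11101001 ⊕ 0b10000001 ⊕ 0b00010001 = 0b01111001.
P'[2]: 0b00011101 ⊕ 0b00001101 ⊕ 0b00011001 = 0b00001001.
P'[3]: 0b00010011 ⊕ 0b10101011 ⊕ 0b00000110 = 0b10111110.
P'[4]: 0b01111100 ⊕ 0b00011100 ⊕ 0b11011111 = 0b10111111.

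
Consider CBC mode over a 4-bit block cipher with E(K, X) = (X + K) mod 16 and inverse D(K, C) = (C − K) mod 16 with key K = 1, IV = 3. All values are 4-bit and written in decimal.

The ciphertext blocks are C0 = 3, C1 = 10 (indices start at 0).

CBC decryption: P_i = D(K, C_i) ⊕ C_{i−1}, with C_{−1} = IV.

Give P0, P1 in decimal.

P0 = 1, P1 = 10

P0: D(K, 3) = 2; 2 ⊕ 3 = 1.
P1: D(K, 10) = 9; 9 ⊕ 3 = 10.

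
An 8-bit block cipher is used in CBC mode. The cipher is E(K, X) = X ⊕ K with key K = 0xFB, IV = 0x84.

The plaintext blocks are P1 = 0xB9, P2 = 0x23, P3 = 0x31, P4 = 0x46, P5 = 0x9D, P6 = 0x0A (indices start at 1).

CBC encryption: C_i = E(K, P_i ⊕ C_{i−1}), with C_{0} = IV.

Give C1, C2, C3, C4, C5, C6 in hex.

C1: P1 ⊕ 0x84 = 0x3D; E(K, 0x3D) = 0xC6.
C2: P2 ⊕ 0xC6 = 0xE5; E(K, 0xE5) = 0x1E.
C3: P3 ⊕ 0x1E = 0x2F; E(K, 0x2F) = 0xD4.
C4: P4 ⊕ 0xD4 = 0x92; E(K, 0x92) = 0x69.
C5: P5 ⊕ 0x69 = 0xF4; E(K, 0xF4) = 0x0F.
C6: P6 ⊕ 0x0F = 0x05; E(K, 0x05) = 0xFE.

C1 = 0xC6, C2 = 0x1E, C3 = 0xD4, C4 = 0x69, C5 = 0x0F, C6 = 0xFE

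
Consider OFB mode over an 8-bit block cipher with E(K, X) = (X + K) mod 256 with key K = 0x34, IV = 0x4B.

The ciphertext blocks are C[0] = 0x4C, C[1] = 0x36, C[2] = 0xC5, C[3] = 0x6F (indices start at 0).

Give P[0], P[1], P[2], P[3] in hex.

OFB decryption: S_i = E(K, S_{i−1}) with S_{−1} = IV; P_i = C_i ⊕ S_i.
P[0]: S = E(K, 0x4B) = 0x7F; 0x4C ⊕ 0x7F = 0x33.
P[1]: S = E(K, 0x7F) = 0xB3; 0x36 ⊕ 0xB3 = 0x85.
P[2]: S = E(K, 0xB3) = 0xE7; 0xC5 ⊕ 0xE7 = 0x22.
P[3]: S = E(K, 0xE7) = 0x1B; 0x6F ⊕ 0x1B = 0x74.

P[0] = 0x33, P[1] = 0x85, P[2] = 0x22, P[3] = 0x74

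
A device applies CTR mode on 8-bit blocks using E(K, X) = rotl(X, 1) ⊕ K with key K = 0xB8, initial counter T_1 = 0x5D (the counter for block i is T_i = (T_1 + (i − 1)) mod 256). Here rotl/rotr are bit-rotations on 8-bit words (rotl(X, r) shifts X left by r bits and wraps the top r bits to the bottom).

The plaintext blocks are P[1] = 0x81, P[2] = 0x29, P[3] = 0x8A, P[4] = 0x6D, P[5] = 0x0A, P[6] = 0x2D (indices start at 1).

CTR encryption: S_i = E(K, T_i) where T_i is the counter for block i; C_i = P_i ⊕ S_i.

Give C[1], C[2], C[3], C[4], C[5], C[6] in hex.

C[1] = 0x83, C[2] = 0x2D, C[3] = 0x8C, C[4] = 0x15, C[5] = 0x70, C[6] = 0x51

C[1]: T = 0x5D, S = E(K, T) = 0x02; 0x81 ⊕ 0x02 = 0x83.
C[2]: T = 0x5E, S = E(K, T) = 0x04; 0x29 ⊕ 0x04 = 0x2D.
C[3]: T = 0x5F, S = E(K, T) = 0x06; 0x8A ⊕ 0x06 = 0x8C.
C[4]: T = 0x60, S = E(K, T) = 0x78; 0x6D ⊕ 0x78 = 0x15.
C[5]: T = 0x61, S = E(K, T) = 0x7A; 0x0A ⊕ 0x7A = 0x70.
C[6]: T = 0x62, S = E(K, T) = 0x7C; 0x2D ⊕ 0x7C = 0x51.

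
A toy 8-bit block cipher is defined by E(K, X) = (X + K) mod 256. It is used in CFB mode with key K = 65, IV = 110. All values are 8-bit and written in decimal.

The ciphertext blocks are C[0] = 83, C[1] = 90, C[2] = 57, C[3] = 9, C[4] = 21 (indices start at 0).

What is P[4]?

CFB decryption: P_i = C_i ⊕ E(K, C_{i−1}), with C_{−1} = IV.
P[4]: E(K, 9) = 74; 21 ⊕ 74 = 95.

P[4] = 95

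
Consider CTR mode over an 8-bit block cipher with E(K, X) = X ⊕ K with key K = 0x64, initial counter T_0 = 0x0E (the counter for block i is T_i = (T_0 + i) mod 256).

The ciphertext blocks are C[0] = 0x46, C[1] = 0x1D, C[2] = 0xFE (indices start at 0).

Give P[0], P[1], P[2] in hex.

CTR decryption: S_i = E(K, T_i) where T_i is the counter for block i; P_i = C_i ⊕ S_i.
P[0]: T = 0x0E, S = E(K, T) = 0x6A; 0x46 ⊕ 0x6A = 0x2C.
P[1]: T = 0x0F, S = E(K, T) = 0x6B; 0x1D ⊕ 0x6B = 0x76.
P[2]: T = 0x10, S = E(K, T) = 0x74; 0xFE ⊕ 0x74 = 0x8A.

P[0] = 0x2C, P[1] = 0x76, P[2] = 0x8A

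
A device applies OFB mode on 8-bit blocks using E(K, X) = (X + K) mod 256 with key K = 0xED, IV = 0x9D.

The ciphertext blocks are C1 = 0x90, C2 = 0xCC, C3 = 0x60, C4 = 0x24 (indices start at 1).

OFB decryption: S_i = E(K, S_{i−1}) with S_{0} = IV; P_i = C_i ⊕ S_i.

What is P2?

P2 = 0xBB

P1: S = E(K, 0x9D) = 0x8A; 0x90 ⊕ 0x8A = 0x1A.
P2: S = E(K, 0x8A) = 0x77; 0xCC ⊕ 0x77 = 0xBB.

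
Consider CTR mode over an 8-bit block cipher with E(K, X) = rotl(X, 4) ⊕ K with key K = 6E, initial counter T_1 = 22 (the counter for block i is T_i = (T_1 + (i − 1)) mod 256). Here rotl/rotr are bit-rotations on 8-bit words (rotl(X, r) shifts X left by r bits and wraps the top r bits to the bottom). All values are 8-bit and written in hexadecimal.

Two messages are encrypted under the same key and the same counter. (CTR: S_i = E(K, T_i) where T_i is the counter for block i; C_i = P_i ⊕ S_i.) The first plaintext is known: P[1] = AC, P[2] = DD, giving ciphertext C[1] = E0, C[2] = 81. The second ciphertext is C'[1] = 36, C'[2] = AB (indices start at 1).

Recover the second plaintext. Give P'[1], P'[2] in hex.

P'[1] = 7A, P'[2] = F7

In CTR with a reused counter, both messages share the same keystream S_i, so C_i ⊕ C'_i = P_i ⊕ P'_i and thus P'_i = P_i ⊕ C_i ⊕ C'_i.
P'[1]: AC ⊕ E0 ⊕ 36 = 7A.
P'[2]: DD ⊕ 81 ⊕ AB = F7.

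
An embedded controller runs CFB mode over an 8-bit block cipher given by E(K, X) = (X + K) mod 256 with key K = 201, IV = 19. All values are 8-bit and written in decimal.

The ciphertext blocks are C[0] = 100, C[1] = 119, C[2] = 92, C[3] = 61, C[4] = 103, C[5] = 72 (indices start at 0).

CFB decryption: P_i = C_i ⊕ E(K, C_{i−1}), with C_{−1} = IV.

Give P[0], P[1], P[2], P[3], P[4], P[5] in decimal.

P[0] = 184, P[1] = 90, P[2] = 28, P[3] = 24, P[4] = 97, P[5] = 120

P[0]: E(K, 19) = 220; 100 ⊕ 220 = 184.
P[1]: E(K, 100) = 45; 119 ⊕ 45 = 90.
P[2]: E(K, 119) = 64; 92 ⊕ 64 = 28.
P[3]: E(K, 92) = 37; 61 ⊕ 37 = 24.
P[4]: E(K, 61) = 6; 103 ⊕ 6 = 97.
P[5]: E(K, 103) = 48; 72 ⊕ 48 = 120.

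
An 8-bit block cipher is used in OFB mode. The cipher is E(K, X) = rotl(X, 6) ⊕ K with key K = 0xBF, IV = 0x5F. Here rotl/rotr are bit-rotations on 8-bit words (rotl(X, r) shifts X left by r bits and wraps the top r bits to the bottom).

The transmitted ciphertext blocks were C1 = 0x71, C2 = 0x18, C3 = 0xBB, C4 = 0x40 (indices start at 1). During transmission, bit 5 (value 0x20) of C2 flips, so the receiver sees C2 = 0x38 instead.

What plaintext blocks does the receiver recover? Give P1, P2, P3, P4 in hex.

OFB decryption: S_i = E(K, S_{i−1}) with S_{0} = IV; P_i = C_i ⊕ S_i.
Only C2 changed, to 0x38. In OFB, a change in C_i flips the same bit in P_i only; the keystream is unaffected. Decrypting the received ciphertext:
P1: S = E(K, 0x5F) = 0x68; 0x71 ⊕ 0x68 = 0x19.
P2: S = E(K, 0x68) = 0xA5; 0x38 ⊕ 0xA5 = 0x9D.
P3: S = E(K, 0xA5) = 0xD6; 0xBB ⊕ 0xD6 = 0x6D.
P4: S = E(K, 0xD6) = 0x0A; 0x40 ⊕ 0x0A = 0x4A.
Blocks that differ from the original plaintext: P2.

P1 = 0x19, P2 = 0x9D, P3 = 0x6D, P4 = 0x4A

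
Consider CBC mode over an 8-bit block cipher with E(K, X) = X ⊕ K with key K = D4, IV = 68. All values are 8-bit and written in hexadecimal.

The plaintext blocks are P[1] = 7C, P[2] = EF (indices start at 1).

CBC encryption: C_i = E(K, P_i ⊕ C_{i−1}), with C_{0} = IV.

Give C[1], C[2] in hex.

C[1] = C0, C[2] = FB

C[1]: P[1] ⊕ 68 = 14; E(K, 14) = C0.
C[2]: P[2] ⊕ C0 = 2F; E(K, 2F) = FB.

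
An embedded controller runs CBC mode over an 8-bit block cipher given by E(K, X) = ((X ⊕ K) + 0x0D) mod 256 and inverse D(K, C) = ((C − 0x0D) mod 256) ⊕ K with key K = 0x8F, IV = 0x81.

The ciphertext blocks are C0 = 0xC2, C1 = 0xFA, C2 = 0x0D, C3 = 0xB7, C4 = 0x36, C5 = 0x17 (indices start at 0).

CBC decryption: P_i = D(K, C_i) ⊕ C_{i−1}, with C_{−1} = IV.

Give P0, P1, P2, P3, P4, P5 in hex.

P0: D(K, 0xC2) = 0x3A; 0x3A ⊕ 0x81 = 0xBB.
P1: D(K, 0xFA) = 0x62; 0x62 ⊕ 0xC2 = 0xA0.
P2: D(K, 0x0D) = 0x8F; 0x8F ⊕ 0xFA = 0x75.
P3: D(K, 0xB7) = 0x25; 0x25 ⊕ 0x0D = 0x28.
P4: D(K, 0x36) = 0xA6; 0xA6 ⊕ 0xB7 = 0x11.
P5: D(K, 0x17) = 0x85; 0x85 ⊕ 0x36 = 0xB3.

P0 = 0xBB, P1 = 0xA0, P2 = 0x75, P3 = 0x28, P4 = 0x11, P5 = 0xB3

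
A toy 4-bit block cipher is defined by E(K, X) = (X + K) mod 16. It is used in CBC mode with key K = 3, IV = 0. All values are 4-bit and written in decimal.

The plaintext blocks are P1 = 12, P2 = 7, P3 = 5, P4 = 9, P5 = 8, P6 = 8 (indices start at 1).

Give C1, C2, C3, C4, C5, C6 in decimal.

C1 = 15, C2 = 11, C3 = 1, C4 = 11, C5 = 6, C6 = 1

CBC encryption: C_i = E(K, P_i ⊕ C_{i−1}), with C_{0} = IV.
C1: P1 ⊕ 0 = 12; E(K, 12) = 15.
C2: P2 ⊕ 15 = 8; E(K, 8) = 11.
C3: P3 ⊕ 11 = 14; E(K, 14) = 1.
C4: P4 ⊕ 1 = 8; E(K, 8) = 11.
C5: P5 ⊕ 11 = 3; E(K, 3) = 6.
C6: P6 ⊕ 6 = 14; E(K, 14) = 1.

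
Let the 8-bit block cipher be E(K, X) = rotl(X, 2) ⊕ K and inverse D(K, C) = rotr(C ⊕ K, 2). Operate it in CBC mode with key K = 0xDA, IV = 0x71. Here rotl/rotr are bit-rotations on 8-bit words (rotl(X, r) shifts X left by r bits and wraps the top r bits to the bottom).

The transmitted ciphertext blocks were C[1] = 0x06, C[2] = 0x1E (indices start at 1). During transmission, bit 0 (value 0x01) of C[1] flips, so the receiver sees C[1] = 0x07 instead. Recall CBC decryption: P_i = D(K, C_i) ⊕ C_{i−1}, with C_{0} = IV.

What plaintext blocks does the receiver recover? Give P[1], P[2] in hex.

Only C[1] changed, to 0x07. In CBC, a change in C_i garbles P_i and flips the same bit in P_{i+1}. Decrypting the received ciphertext:
P[1]: D(K, 0x07) = 0x77; 0x77 ⊕ 0x71 = 0x06.
P[2]: D(K, 0x1E) = 0x31; 0x31 ⊕ 0x07 = 0x36.
Blocks that differ from the original plaintext: P[1], P[2].

P[1] = 0x06, P[2] = 0x36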